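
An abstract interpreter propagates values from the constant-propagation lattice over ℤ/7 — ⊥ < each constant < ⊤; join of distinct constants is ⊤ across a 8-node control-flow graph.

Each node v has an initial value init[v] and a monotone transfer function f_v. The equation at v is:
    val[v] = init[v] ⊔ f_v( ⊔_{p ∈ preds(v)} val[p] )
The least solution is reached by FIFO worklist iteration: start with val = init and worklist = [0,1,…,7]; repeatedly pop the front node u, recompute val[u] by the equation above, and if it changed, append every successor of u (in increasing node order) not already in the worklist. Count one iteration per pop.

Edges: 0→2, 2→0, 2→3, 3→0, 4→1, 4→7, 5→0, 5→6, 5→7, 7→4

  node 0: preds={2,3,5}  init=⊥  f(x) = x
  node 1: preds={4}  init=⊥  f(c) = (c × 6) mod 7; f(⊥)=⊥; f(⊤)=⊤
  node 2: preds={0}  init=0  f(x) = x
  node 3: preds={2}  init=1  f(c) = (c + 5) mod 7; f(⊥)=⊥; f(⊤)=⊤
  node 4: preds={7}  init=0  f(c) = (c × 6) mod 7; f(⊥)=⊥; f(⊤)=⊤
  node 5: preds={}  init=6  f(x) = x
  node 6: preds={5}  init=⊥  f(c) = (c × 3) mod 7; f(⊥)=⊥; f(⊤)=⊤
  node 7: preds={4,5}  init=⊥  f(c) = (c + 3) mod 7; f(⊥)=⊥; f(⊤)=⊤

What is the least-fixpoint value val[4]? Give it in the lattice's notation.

⊤

Iteration log — 12 steps:
  step 1. node 0  ⊔preds=⊤  new=⊤  old=⊥  +wl: 
  step 2. node 1  ⊔preds=0  new=0  old=⊥  +wl: 
  step 3. node 2  ⊔preds=⊤  new=⊤  old=0  +wl: 0
  step 4. node 3  ⊔preds=⊤  new=⊤  old=1  +wl: 
  step 5. node 4  ⊔preds=⊥  new=0  stable
  step 6. node 5  ⊔preds=⊥  new=6  stable
  step 7. node 6  ⊔preds=6  new=4  old=⊥  +wl: 
  step 8. node 7  ⊔preds=⊤  new=⊤  old=⊥  +wl: 4
  step 9. node 0  ⊔preds=⊤  new=⊤  stable
  step 10. node 4  ⊔preds=⊤  new=⊤  old=0  +wl: 1,7
  step 11. node 1  ⊔preds=⊤  new=⊤  old=0  +wl: 
  step 12. node 7  ⊔preds=⊤  new=⊤  stable

Least fixpoint reached:
  node 0: ⊤
  node 1: ⊤
  node 2: ⊤
  node 3: ⊤
  node 4: ⊤
  node 5: 6
  node 6: 4
  node 7: ⊤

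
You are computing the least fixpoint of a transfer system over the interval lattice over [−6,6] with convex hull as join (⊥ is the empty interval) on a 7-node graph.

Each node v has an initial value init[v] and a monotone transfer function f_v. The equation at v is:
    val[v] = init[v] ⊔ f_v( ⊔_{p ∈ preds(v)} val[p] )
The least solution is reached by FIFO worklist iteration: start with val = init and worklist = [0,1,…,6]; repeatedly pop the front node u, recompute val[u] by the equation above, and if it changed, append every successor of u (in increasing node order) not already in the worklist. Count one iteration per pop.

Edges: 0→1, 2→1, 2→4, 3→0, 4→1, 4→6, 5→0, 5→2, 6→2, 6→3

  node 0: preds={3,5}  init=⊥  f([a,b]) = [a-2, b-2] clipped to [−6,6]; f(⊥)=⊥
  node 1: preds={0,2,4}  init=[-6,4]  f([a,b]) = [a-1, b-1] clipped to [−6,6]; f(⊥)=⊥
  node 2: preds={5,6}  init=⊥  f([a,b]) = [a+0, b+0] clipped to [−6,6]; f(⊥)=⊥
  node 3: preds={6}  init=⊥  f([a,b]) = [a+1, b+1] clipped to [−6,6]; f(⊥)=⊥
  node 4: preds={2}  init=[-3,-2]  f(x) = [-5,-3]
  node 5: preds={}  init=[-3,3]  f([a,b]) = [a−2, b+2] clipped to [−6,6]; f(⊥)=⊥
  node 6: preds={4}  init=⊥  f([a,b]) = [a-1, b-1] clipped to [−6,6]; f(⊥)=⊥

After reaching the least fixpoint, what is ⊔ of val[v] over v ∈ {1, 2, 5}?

Worklist (14 pops):
  #1 pop 0: in=[-3,3] → [-5,1] (was ⊥); enqueue []
  #2 pop 1: in=[-5,1] → [-6,4] (no change)
  #3 pop 2: in=[-3,3] → [-3,3] (was ⊥); enqueue [1]
  #4 pop 3: in=⊥ → ⊥ (no change)
  #5 pop 4: in=[-3,3] → [-5,-2] (was [-3,-2]); enqueue []
  #6 pop 5: in=⊥ → [-3,3] (no change)
  #7 pop 6: in=[-5,-2] → [-6,-3] (was ⊥); enqueue [2,3]
  #8 pop 1: in=[-5,3] → [-6,4] (no change)
  #9 pop 2: in=[-6,3] → [-6,3] (was [-3,3]); enqueue [1,4]
  #10 pop 3: in=[-6,-3] → [-5,-2] (was ⊥); enqueue [0]
  #11 pop 1: in=[-6,3] → [-6,4] (no change)
  #12 pop 4: in=[-6,3] → [-5,-2] (no change)
  #13 pop 0: in=[-5,3] → [-6,1] (was [-5,1]); enqueue [1]
  #14 pop 1: in=[-6,3] → [-6,4] (no change)

Fixpoint:
  val[0] = [-6,1]
  val[1] = [-6,4]
  val[2] = [-6,3]
  val[3] = [-5,-2]
  val[4] = [-5,-2]
  val[5] = [-3,3]
  val[6] = [-6,-3]

[-6,4]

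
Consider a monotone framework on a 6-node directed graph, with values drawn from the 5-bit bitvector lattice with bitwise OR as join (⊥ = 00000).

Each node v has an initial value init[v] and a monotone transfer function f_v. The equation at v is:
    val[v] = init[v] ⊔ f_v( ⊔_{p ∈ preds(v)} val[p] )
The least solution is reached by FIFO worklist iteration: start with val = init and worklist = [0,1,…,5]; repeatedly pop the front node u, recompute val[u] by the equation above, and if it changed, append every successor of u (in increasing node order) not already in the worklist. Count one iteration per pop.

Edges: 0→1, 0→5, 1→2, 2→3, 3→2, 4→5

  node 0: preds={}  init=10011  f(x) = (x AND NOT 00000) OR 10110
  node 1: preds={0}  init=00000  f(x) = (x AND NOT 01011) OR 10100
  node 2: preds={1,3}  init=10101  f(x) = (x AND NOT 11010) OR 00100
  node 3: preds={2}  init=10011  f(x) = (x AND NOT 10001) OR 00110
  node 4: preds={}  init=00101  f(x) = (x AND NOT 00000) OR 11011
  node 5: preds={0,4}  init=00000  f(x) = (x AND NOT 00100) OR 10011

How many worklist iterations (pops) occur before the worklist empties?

Iteration log — 7 steps:
  step 1. node 0  ⊔preds=00000  new=10111  old=10011  +wl: 
  step 2. node 1  ⊔preds=10111  new=10100  old=00000  +wl: 
  step 3. node 2  ⊔preds=10111  new=10101  stable
  step 4. node 3  ⊔preds=10101  new=10111  old=10011  +wl: 2
  step 5. node 4  ⊔preds=00000  new=11111  old=00101  +wl: 
  step 6. node 5  ⊔preds=11111  new=11011  old=00000  +wl: 
  step 7. node 2  ⊔preds=10111  new=10101  stable

Least fixpoint reached:
  node 0: 10111
  node 1: 10100
  node 2: 10101
  node 3: 10111
  node 4: 11111
  node 5: 11011

7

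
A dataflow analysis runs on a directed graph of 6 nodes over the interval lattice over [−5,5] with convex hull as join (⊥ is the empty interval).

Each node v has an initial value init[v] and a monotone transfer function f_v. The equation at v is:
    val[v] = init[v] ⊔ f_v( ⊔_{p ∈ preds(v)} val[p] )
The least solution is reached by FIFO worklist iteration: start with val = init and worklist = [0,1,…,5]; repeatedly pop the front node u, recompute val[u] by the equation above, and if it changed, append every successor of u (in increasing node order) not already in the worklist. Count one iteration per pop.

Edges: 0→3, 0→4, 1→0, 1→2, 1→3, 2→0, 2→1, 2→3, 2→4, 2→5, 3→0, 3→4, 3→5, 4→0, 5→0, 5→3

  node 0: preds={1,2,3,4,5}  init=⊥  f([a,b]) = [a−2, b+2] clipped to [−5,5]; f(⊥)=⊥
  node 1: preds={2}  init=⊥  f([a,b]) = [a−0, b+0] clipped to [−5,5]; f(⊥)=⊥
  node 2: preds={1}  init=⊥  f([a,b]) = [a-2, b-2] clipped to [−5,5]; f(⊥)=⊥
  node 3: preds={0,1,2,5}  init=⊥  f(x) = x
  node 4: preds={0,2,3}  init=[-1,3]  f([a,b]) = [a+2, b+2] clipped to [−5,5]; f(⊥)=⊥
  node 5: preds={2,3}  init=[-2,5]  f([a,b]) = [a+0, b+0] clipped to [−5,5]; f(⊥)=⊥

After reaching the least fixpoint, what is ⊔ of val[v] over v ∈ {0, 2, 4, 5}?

[-5,5]

Iteration log — 13 steps:
  step 1. node 0  ⊔preds=[-2,5]  new=[-4,5]  old=⊥  +wl: 
  step 2. node 1  ⊔preds=⊥  new=⊥  stable
  step 3. node 2  ⊔preds=⊥  new=⊥  stable
  step 4. node 3  ⊔preds=[-4,5]  new=[-4,5]  old=⊥  +wl: 0
  step 5. node 4  ⊔preds=[-4,5]  new=[-2,5]  old=[-1,3]  +wl: 
  step 6. node 5  ⊔preds=[-4,5]  new=[-4,5]  old=[-2,5]  +wl: 3
  step 7. node 0  ⊔preds=[-4,5]  new=[-5,5]  old=[-4,5]  +wl: 4
  step 8. node 3  ⊔preds=[-5,5]  new=[-5,5]  old=[-4,5]  +wl: 0,5
  step 9. node 4  ⊔preds=[-5,5]  new=[-3,5]  old=[-2,5]  +wl: 
  step 10. node 0  ⊔preds=[-5,5]  new=[-5,5]  stable
  step 11. node 5  ⊔preds=[-5,5]  new=[-5,5]  old=[-4,5]  +wl: 0,3
  step 12. node 0  ⊔preds=[-5,5]  new=[-5,5]  stable
  step 13. node 3  ⊔preds=[-5,5]  new=[-5,5]  stable

Least fixpoint reached:
  node 0: [-5,5]
  node 1: ⊥
  node 2: ⊥
  node 3: [-5,5]
  node 4: [-3,5]
  node 5: [-5,5]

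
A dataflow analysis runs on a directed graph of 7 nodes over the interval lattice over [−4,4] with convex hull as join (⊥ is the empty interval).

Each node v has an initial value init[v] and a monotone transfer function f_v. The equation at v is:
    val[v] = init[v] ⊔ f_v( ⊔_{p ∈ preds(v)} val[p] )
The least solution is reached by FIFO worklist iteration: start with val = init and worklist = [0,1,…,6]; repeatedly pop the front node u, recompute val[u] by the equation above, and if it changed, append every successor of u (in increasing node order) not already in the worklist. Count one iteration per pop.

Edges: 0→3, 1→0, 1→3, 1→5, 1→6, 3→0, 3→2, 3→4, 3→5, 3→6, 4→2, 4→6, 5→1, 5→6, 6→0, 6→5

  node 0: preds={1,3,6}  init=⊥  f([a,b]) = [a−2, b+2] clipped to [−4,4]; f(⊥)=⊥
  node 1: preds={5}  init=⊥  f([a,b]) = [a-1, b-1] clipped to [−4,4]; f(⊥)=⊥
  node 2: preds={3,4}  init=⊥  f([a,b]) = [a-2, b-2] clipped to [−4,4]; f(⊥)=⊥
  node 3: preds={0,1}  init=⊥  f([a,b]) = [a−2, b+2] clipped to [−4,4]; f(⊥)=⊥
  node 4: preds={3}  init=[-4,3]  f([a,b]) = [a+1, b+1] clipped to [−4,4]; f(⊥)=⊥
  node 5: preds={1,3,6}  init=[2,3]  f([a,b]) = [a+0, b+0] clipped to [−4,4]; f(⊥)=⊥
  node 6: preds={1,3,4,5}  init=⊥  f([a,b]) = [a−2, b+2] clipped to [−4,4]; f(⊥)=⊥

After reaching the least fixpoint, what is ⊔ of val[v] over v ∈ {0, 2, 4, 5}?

[-4,4]

Trace (21 dequeues):
  [1] u=0 | in ⊥ | out ⊥ | ==
  [2] u=1 | in [2,3] | out [1,2] | prev ⊥ | push {0}
  [3] u=2 | in [-4,3] | out [-4,1] | prev ⊥ | push {}
  [4] u=3 | in [1,2] | out [-1,4] | prev ⊥ | push {2}
  [5] u=4 | in [-1,4] | out [-4,4] | prev [-4,3] | push {}
  [6] u=5 | in [-1,4] | out [-1,4] | prev [2,3] | push {1}
  [7] u=6 | in [-4,4] | out [-4,4] | prev ⊥ | push {5}
  [8] u=0 | in [-4,4] | out [-4,4] | prev ⊥ | push {3}
  [9] u=2 | in [-4,4] | out [-4,2] | prev [-4,1] | push {}
  [10] u=1 | in [-1,4] | out [-2,3] | prev [1,2] | push {0,6}
  [11] u=5 | in [-4,4] | out [-4,4] | prev [-1,4] | push {1}
  [12] u=3 | in [-4,4] | out [-4,4] | prev [-1,4] | push {2,4,5}
  [13] u=0 | in [-4,4] | out [-4,4] | ==
  [14] u=6 | in [-4,4] | out [-4,4] | ==
  [15] u=1 | in [-4,4] | out [-4,3] | prev [-2,3] | push {0,3,6}
  [16] u=2 | in [-4,4] | out [-4,2] | ==
  [17] u=4 | in [-4,4] | out [-4,4] | ==
  [18] u=5 | in [-4,4] | out [-4,4] | ==
  [19] u=0 | in [-4,4] | out [-4,4] | ==
  [20] u=3 | in [-4,4] | out [-4,4] | ==
  [21] u=6 | in [-4,4] | out [-4,4] | ==

Converged values:
  [0] [-4,4]
  [1] [-4,3]
  [2] [-4,2]
  [3] [-4,4]
  [4] [-4,4]
  [5] [-4,4]
  [6] [-4,4]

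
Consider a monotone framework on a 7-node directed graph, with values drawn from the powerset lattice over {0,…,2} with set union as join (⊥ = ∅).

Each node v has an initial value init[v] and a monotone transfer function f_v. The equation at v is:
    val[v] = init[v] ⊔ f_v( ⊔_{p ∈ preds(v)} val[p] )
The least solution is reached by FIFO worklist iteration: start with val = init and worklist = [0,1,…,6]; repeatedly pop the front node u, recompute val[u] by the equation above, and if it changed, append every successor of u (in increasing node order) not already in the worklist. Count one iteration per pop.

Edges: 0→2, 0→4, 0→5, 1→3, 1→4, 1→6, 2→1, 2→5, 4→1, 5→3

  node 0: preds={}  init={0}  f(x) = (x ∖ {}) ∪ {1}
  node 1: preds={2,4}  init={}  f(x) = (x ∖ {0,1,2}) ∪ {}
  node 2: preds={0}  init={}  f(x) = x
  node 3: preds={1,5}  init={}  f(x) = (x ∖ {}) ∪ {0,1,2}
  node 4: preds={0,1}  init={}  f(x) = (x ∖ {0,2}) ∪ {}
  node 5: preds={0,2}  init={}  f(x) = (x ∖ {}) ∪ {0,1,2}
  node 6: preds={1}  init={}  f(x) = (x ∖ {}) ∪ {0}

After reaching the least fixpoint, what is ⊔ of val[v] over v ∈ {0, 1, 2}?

Iteration log — 9 steps:
  step 1. node 0  ⊔preds={}  new={0,1}  old={0}  +wl: 
  step 2. node 1  ⊔preds={}  new={}  stable
  step 3. node 2  ⊔preds={0,1}  new={0,1}  old={}  +wl: 1
  step 4. node 3  ⊔preds={}  new={0,1,2}  old={}  +wl: 
  step 5. node 4  ⊔preds={0,1}  new={1}  old={}  +wl: 
  step 6. node 5  ⊔preds={0,1}  new={0,1,2}  old={}  +wl: 3
  step 7. node 6  ⊔preds={}  new={0}  old={}  +wl: 
  step 8. node 1  ⊔preds={0,1}  new={}  stable
  step 9. node 3  ⊔preds={0,1,2}  new={0,1,2}  stable

Least fixpoint reached:
  node 0: {0,1}
  node 1: {}
  node 2: {0,1}
  node 3: {0,1,2}
  node 4: {1}
  node 5: {0,1,2}
  node 6: {0}

{0,1}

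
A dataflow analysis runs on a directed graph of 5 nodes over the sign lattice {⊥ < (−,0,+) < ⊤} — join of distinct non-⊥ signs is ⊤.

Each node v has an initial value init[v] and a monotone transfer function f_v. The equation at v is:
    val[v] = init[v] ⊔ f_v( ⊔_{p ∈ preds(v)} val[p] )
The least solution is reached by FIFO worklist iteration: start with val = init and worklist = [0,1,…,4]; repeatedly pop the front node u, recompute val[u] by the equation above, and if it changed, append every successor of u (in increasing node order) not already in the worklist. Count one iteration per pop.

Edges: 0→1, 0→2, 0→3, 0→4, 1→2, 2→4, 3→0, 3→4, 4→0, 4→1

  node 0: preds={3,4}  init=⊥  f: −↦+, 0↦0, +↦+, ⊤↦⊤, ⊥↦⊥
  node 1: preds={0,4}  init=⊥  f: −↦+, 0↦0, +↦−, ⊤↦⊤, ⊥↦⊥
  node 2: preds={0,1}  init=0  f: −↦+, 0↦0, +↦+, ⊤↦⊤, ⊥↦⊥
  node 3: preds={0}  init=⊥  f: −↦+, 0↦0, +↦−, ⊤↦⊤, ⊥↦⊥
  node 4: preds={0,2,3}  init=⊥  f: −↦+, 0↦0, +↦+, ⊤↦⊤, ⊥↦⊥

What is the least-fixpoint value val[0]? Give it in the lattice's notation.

Trace (11 dequeues):
  [1] u=0 | in ⊥ | out ⊥ | ==
  [2] u=1 | in ⊥ | out ⊥ | ==
  [3] u=2 | in ⊥ | out 0 | ==
  [4] u=3 | in ⊥ | out ⊥ | ==
  [5] u=4 | in 0 | out 0 | prev ⊥ | push {0,1}
  [6] u=0 | in 0 | out 0 | prev ⊥ | push {2,3,4}
  [7] u=1 | in 0 | out 0 | prev ⊥ | push {}
  [8] u=2 | in 0 | out 0 | ==
  [9] u=3 | in 0 | out 0 | prev ⊥ | push {0}
  [10] u=4 | in 0 | out 0 | ==
  [11] u=0 | in 0 | out 0 | ==

Converged values:
  [0] 0
  [1] 0
  [2] 0
  [3] 0
  [4] 0

0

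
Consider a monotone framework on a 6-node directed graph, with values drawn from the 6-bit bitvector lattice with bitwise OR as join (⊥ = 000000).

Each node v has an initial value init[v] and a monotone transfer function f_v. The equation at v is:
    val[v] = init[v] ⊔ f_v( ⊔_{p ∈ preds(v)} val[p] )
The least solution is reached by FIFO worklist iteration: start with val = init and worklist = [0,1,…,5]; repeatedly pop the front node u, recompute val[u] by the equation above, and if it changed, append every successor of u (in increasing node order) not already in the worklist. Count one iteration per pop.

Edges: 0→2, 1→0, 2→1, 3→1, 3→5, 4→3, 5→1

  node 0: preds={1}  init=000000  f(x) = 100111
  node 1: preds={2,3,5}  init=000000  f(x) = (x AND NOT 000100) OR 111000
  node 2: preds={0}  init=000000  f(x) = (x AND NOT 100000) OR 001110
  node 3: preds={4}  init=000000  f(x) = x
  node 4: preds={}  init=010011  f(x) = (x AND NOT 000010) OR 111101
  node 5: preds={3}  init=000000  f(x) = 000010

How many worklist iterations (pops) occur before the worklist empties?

12

Worklist (12 pops):
  #1 pop 0: in=000000 → 100111 (was 000000); enqueue []
  #2 pop 1: in=000000 → 111000 (was 000000); enqueue [0]
  #3 pop 2: in=100111 → 001111 (was 000000); enqueue [1]
  #4 pop 3: in=010011 → 010011 (was 000000); enqueue []
  #5 pop 4: in=000000 → 111111 (was 010011); enqueue [3]
  #6 pop 5: in=010011 → 000010 (was 000000); enqueue []
  #7 pop 0: in=111000 → 100111 (no change)
  #8 pop 1: in=011111 → 111011 (was 111000); enqueue [0]
  #9 pop 3: in=111111 → 111111 (was 010011); enqueue [1,5]
  #10 pop 0: in=111011 → 100111 (no change)
  #11 pop 1: in=111111 → 111011 (no change)
  #12 pop 5: in=111111 → 000010 (no change)

Fixpoint:
  val[0] = 100111
  val[1] = 111011
  val[2] = 001111
  val[3] = 111111
  val[4] = 111111
  val[5] = 000010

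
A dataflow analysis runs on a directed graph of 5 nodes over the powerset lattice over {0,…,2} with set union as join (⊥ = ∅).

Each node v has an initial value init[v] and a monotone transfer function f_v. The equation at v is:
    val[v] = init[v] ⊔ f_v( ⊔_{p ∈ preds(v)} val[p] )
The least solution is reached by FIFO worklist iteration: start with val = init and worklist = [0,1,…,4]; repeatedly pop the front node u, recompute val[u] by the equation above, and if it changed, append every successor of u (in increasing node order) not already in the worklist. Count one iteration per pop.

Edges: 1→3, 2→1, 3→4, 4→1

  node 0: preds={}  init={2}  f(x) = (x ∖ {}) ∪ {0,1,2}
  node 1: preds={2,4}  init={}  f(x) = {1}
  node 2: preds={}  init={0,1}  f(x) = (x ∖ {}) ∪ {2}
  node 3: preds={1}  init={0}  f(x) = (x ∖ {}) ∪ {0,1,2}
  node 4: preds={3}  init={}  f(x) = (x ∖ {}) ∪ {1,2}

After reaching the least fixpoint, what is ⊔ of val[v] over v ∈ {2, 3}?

Trace (6 dequeues):
  [1] u=0 | in {} | out {0,1,2} | prev {2} | push {}
  [2] u=1 | in {0,1} | out {1} | prev {} | push {}
  [3] u=2 | in {} | out {0,1,2} | prev {0,1} | push {1}
  [4] u=3 | in {1} | out {0,1,2} | prev {0} | push {}
  [5] u=4 | in {0,1,2} | out {0,1,2} | prev {} | push {}
  [6] u=1 | in {0,1,2} | out {1} | ==

Converged values:
  [0] {0,1,2}
  [1] {1}
  [2] {0,1,2}
  [3] {0,1,2}
  [4] {0,1,2}

{0,1,2}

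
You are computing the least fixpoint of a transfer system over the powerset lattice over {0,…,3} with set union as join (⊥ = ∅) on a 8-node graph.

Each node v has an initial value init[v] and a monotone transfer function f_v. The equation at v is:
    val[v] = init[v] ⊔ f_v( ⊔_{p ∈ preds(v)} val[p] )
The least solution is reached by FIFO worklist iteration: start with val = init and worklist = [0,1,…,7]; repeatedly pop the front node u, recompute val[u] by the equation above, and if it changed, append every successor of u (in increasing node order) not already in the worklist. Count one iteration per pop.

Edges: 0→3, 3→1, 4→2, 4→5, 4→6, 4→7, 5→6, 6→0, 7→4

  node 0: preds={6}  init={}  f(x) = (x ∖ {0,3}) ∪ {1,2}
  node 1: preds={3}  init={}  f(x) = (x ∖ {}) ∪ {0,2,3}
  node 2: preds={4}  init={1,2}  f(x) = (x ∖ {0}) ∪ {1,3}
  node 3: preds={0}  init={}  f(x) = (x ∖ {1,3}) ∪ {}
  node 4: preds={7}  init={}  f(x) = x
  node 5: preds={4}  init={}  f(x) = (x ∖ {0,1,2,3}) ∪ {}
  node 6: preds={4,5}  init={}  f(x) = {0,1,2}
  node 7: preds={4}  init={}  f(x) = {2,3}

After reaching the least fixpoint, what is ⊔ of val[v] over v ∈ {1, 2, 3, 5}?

{0,1,2,3}

Worklist (15 pops):
  #1 pop 0: in={} → {1,2} (was {}); enqueue []
  #2 pop 1: in={} → {0,2,3} (was {}); enqueue []
  #3 pop 2: in={} → {1,2,3} (was {1,2}); enqueue []
  #4 pop 3: in={1,2} → {2} (was {}); enqueue [1]
  #5 pop 4: in={} → {} (no change)
  #6 pop 5: in={} → {} (no change)
  #7 pop 6: in={} → {0,1,2} (was {}); enqueue [0]
  #8 pop 7: in={} → {2,3} (was {}); enqueue [4]
  #9 pop 1: in={2} → {0,2,3} (no change)
  #10 pop 0: in={0,1,2} → {1,2} (no change)
  #11 pop 4: in={2,3} → {2,3} (was {}); enqueue [2,5,6,7]
  #12 pop 2: in={2,3} → {1,2,3} (no change)
  #13 pop 5: in={2,3} → {} (no change)
  #14 pop 6: in={2,3} → {0,1,2} (no change)
  #15 pop 7: in={2,3} → {2,3} (no change)

Fixpoint:
  val[0] = {1,2}
  val[1] = {0,2,3}
  val[2] = {1,2,3}
  val[3] = {2}
  val[4] = {2,3}
  val[5] = {}
  val[6] = {0,1,2}
  val[7] = {2,3}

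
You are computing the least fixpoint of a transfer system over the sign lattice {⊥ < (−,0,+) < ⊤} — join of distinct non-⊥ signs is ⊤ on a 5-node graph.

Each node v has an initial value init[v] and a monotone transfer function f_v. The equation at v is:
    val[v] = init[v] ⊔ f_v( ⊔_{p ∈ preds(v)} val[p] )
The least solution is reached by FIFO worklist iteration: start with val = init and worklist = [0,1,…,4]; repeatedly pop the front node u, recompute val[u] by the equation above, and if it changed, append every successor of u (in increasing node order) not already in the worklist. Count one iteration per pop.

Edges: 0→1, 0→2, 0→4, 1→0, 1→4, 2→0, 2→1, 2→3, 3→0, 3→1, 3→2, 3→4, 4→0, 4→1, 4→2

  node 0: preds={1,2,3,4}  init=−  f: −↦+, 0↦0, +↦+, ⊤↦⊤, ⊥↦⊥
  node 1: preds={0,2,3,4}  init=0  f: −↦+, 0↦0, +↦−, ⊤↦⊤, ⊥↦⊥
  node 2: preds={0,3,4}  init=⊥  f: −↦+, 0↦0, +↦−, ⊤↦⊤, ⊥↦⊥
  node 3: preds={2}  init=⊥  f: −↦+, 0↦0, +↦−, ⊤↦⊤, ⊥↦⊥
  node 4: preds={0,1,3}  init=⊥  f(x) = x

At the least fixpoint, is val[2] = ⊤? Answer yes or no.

yes

Trace (8 dequeues):
  [1] u=0 | in 0 | out ⊤ | prev − | push {}
  [2] u=1 | in ⊤ | out ⊤ | prev 0 | push {0}
  [3] u=2 | in ⊤ | out ⊤ | prev ⊥ | push {1}
  [4] u=3 | in ⊤ | out ⊤ | prev ⊥ | push {2}
  [5] u=4 | in ⊤ | out ⊤ | prev ⊥ | push {}
  [6] u=0 | in ⊤ | out ⊤ | ==
  [7] u=1 | in ⊤ | out ⊤ | ==
  [8] u=2 | in ⊤ | out ⊤ | ==

Converged values:
  [0] ⊤
  [1] ⊤
  [2] ⊤
  [3] ⊤
  [4] ⊤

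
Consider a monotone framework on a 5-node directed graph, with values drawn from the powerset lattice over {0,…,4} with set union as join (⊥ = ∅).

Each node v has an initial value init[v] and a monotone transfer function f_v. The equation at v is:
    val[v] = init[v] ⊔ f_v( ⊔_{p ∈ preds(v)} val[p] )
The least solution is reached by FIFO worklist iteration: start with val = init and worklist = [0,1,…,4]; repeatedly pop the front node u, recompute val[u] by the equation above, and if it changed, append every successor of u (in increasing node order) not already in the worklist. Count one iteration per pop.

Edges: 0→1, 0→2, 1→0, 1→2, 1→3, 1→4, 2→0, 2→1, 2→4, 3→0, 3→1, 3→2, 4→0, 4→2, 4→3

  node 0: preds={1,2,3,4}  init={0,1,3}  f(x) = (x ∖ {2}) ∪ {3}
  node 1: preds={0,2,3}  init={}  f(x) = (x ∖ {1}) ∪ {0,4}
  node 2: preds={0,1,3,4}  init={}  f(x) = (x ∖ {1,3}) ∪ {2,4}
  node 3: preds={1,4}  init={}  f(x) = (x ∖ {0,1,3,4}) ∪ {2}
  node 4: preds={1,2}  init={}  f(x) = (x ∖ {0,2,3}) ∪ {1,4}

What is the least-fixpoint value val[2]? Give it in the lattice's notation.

Trace (11 dequeues):
  [1] u=0 | in {} | out {0,1,3} | ==
  [2] u=1 | in {0,1,3} | out {0,3,4} | prev {} | push {0}
  [3] u=2 | in {0,1,3,4} | out {0,2,4} | prev {} | push {1}
  [4] u=3 | in {0,3,4} | out {2} | prev {} | push {2}
  [5] u=4 | in {0,2,3,4} | out {1,4} | prev {} | push {3}
  [6] u=0 | in {0,1,2,3,4} | out {0,1,3,4} | prev {0,1,3} | push {}
  [7] u=1 | in {0,1,2,3,4} | out {0,2,3,4} | prev {0,3,4} | push {0,4}
  [8] u=2 | in {0,1,2,3,4} | out {0,2,4} | ==
  [9] u=3 | in {0,1,2,3,4} | out {2} | ==
  [10] u=0 | in {0,1,2,3,4} | out {0,1,3,4} | ==
  [11] u=4 | in {0,2,3,4} | out {1,4} | ==

Converged values:
  [0] {0,1,3,4}
  [1] {0,2,3,4}
  [2] {0,2,4}
  [3] {2}
  [4] {1,4}

{0,2,4}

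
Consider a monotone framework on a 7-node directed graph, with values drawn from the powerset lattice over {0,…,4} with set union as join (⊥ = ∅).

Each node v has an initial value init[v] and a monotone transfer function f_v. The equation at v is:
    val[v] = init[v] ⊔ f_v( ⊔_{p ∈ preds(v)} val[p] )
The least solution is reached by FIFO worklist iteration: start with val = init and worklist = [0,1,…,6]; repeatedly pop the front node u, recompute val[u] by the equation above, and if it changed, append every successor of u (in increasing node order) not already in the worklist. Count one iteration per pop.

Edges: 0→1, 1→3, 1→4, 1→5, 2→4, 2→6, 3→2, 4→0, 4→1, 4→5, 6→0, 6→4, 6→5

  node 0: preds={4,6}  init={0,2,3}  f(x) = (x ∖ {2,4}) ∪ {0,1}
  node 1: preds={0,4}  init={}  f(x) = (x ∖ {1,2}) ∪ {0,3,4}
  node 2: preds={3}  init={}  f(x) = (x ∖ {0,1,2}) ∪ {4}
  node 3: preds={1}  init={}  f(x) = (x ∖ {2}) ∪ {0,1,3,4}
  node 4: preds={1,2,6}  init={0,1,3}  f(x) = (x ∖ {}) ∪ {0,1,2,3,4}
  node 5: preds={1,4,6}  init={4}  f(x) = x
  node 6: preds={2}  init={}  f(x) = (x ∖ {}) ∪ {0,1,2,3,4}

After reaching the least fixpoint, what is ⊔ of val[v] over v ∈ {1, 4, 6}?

Worklist (13 pops):
  #1 pop 0: in={0,1,3} → {0,1,2,3} (was {0,2,3}); enqueue []
  #2 pop 1: in={0,1,2,3} → {0,3,4} (was {}); enqueue []
  #3 pop 2: in={} → {4} (was {}); enqueue []
  #4 pop 3: in={0,3,4} → {0,1,3,4} (was {}); enqueue [2]
  #5 pop 4: in={0,3,4} → {0,1,2,3,4} (was {0,1,3}); enqueue [0,1]
  #6 pop 5: in={0,1,2,3,4} → {0,1,2,3,4} (was {4}); enqueue []
  #7 pop 6: in={4} → {0,1,2,3,4} (was {}); enqueue [4,5]
  #8 pop 2: in={0,1,3,4} → {3,4} (was {4}); enqueue [6]
  #9 pop 0: in={0,1,2,3,4} → {0,1,2,3} (no change)
  #10 pop 1: in={0,1,2,3,4} → {0,3,4} (no change)
  #11 pop 4: in={0,1,2,3,4} → {0,1,2,3,4} (no change)
  #12 pop 5: in={0,1,2,3,4} → {0,1,2,3,4} (no change)
  #13 pop 6: in={3,4} → {0,1,2,3,4} (no change)

Fixpoint:
  val[0] = {0,1,2,3}
  val[1] = {0,3,4}
  val[2] = {3,4}
  val[3] = {0,1,3,4}
  val[4] = {0,1,2,3,4}
  val[5] = {0,1,2,3,4}
  val[6] = {0,1,2,3,4}

{0,1,2,3,4}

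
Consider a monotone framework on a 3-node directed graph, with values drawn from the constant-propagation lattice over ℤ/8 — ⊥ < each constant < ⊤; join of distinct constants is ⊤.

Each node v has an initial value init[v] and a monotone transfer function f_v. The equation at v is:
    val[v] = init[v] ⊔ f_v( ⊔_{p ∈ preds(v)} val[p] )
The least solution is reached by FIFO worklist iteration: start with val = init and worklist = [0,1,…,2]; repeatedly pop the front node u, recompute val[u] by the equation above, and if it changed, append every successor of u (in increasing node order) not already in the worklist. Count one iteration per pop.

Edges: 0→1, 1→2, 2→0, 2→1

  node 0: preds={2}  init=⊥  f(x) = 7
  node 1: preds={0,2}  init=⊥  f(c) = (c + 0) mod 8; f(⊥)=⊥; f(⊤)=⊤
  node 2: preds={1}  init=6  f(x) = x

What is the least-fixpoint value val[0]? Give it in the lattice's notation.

Worklist (5 pops):
  #1 pop 0: in=6 → 7 (was ⊥); enqueue []
  #2 pop 1: in=⊤ → ⊤ (was ⊥); enqueue []
  #3 pop 2: in=⊤ → ⊤ (was 6); enqueue [0,1]
  #4 pop 0: in=⊤ → 7 (no change)
  #5 pop 1: in=⊤ → ⊤ (no change)

Fixpoint:
  val[0] = 7
  val[1] = ⊤
  val[2] = ⊤

7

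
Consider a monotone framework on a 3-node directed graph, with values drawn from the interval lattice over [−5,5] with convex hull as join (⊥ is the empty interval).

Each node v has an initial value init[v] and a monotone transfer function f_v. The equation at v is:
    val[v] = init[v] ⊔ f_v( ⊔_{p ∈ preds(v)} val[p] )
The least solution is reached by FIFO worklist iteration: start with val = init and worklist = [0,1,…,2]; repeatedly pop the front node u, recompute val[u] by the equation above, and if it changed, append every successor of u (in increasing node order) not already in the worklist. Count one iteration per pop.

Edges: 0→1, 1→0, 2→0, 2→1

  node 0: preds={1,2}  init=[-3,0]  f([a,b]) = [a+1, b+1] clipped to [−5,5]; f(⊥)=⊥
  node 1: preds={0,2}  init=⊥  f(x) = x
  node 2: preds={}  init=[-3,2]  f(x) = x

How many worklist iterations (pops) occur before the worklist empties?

Iteration log — 8 steps:
  step 1. node 0  ⊔preds=[-3,2]  new=[-3,3]  old=[-3,0]  +wl: 
  step 2. node 1  ⊔preds=[-3,3]  new=[-3,3]  old=⊥  +wl: 0
  step 3. node 2  ⊔preds=⊥  new=[-3,2]  stable
  step 4. node 0  ⊔preds=[-3,3]  new=[-3,4]  old=[-3,3]  +wl: 1
  step 5. node 1  ⊔preds=[-3,4]  new=[-3,4]  old=[-3,3]  +wl: 0
  step 6. node 0  ⊔preds=[-3,4]  new=[-3,5]  old=[-3,4]  +wl: 1
  step 7. node 1  ⊔preds=[-3,5]  new=[-3,5]  old=[-3,4]  +wl: 0
  step 8. node 0  ⊔preds=[-3,5]  new=[-3,5]  stable

Least fixpoint reached:
  node 0: [-3,5]
  node 1: [-3,5]
  node 2: [-3,2]

8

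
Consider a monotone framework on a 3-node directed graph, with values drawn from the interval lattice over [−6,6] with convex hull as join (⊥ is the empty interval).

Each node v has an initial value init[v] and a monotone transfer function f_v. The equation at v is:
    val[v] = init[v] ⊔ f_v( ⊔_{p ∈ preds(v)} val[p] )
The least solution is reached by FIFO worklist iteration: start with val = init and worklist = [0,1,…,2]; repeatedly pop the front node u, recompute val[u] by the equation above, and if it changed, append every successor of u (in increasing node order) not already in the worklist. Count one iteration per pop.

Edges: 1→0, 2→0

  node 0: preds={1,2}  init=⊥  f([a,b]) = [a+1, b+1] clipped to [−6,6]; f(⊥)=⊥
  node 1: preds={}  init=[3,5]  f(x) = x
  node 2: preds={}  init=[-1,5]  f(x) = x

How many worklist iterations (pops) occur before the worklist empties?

3

Iteration log — 3 steps:
  step 1. node 0  ⊔preds=[-1,5]  new=[0,6]  old=⊥  +wl: 
  step 2. node 1  ⊔preds=⊥  new=[3,5]  stable
  step 3. node 2  ⊔preds=⊥  new=[-1,5]  stable

Least fixpoint reached:
  node 0: [0,6]
  node 1: [3,5]
  node 2: [-1,5]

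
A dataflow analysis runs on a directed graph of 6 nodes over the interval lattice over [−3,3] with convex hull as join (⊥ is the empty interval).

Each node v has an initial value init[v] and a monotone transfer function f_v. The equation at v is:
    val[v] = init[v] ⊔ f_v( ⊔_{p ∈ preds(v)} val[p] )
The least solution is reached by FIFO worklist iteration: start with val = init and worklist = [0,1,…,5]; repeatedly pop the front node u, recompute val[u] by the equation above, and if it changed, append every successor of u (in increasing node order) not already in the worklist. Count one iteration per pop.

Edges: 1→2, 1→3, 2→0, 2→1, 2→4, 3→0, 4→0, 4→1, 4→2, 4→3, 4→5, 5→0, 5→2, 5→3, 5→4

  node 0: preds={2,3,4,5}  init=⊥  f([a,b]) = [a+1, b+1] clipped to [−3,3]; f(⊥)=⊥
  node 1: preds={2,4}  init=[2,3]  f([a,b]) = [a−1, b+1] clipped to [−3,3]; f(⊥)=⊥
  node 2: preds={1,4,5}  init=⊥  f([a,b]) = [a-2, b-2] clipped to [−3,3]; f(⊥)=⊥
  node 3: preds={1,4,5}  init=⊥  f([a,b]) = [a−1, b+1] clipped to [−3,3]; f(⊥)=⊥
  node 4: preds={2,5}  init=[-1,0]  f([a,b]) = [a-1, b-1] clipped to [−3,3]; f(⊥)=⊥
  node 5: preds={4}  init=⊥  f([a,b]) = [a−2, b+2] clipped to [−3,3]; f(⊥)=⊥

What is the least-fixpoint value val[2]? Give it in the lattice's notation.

[-3,1]

Trace (25 dequeues):
  [1] u=0 | in [-1,0] | out [0,1] | prev ⊥ | push {}
  [2] u=1 | in [-1,0] | out [-2,3] | prev [2,3] | push {}
  [3] u=2 | in [-2,3] | out [-3,1] | prev ⊥ | push {0,1}
  [4] u=3 | in [-2,3] | out [-3,3] | prev ⊥ | push {}
  [5] u=4 | in [-3,1] | out [-3,0] | prev [-1,0] | push {2,3}
  [6] u=5 | in [-3,0] | out [-3,2] | prev ⊥ | push {4}
  [7] u=0 | in [-3,3] | out [-2,3] | prev [0,1] | push {}
  [8] u=1 | in [-3,1] | out [-3,3] | prev [-2,3] | push {}
  [9] u=2 | in [-3,3] | out [-3,1] | ==
  [10] u=3 | in [-3,3] | out [-3,3] | ==
  [11] u=4 | in [-3,2] | out [-3,1] | prev [-3,0] | push {0,1,2,3,5}
  [12] u=0 | in [-3,3] | out [-2,3] | ==
  [13] u=1 | in [-3,1] | out [-3,3] | ==
  [14] u=2 | in [-3,3] | out [-3,1] | ==
  [15] u=3 | in [-3,3] | out [-3,3] | ==
  [16] u=5 | in [-3,1] | out [-3,3] | prev [-3,2] | push {0,2,3,4}
  [17] u=0 | in [-3,3] | out [-2,3] | ==
  [18] u=2 | in [-3,3] | out [-3,1] | ==
  [19] u=3 | in [-3,3] | out [-3,3] | ==
  [20] u=4 | in [-3,3] | out [-3,2] | prev [-3,1] | push {0,1,2,3,5}
  [21] u=0 | in [-3,3] | out [-2,3] | ==
  [22] u=1 | in [-3,2] | out [-3,3] | ==
  [23] u=2 | in [-3,3] | out [-3,1] | ==
  [24] u=3 | in [-3,3] | out [-3,3] | ==
  [25] u=5 | in [-3,2] | out [-3,3] | ==

Converged values:
  [0] [-2,3]
  [1] [-3,3]
  [2] [-3,1]
  [3] [-3,3]
  [4] [-3,2]
  [5] [-3,3]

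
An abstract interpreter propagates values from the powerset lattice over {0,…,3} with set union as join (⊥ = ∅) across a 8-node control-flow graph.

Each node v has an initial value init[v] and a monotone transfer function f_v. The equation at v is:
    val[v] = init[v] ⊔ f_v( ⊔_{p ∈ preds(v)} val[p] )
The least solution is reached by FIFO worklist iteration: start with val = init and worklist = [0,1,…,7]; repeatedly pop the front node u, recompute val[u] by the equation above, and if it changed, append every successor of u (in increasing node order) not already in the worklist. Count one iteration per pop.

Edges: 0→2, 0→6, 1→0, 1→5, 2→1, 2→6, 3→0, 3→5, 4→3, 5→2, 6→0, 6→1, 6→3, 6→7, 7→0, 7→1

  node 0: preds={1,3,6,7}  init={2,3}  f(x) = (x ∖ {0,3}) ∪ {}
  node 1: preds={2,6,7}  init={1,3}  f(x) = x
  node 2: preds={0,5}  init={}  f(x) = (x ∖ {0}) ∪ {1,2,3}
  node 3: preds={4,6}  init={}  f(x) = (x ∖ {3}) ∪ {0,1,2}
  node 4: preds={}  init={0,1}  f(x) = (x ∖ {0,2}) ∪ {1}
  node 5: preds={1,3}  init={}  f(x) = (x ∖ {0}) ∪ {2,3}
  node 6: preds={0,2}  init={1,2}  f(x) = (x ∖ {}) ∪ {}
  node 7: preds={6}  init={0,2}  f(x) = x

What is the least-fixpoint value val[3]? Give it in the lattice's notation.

Trace (12 dequeues):
  [1] u=0 | in {0,1,2,3} | out {1,2,3} | prev {2,3} | push {}
  [2] u=1 | in {0,1,2} | out {0,1,2,3} | prev {1,3} | push {0}
  [3] u=2 | in {1,2,3} | out {1,2,3} | prev {} | push {1}
  [4] u=3 | in {0,1,2} | out {0,1,2} | prev {} | push {}
  [5] u=4 | in {} | out {0,1} | ==
  [6] u=5 | in {0,1,2,3} | out {1,2,3} | prev {} | push {2}
  [7] u=6 | in {1,2,3} | out {1,2,3} | prev {1,2} | push {3}
  [8] u=7 | in {1,2,3} | out {0,1,2,3} | prev {0,2} | push {}
  [9] u=0 | in {0,1,2,3} | out {1,2,3} | ==
  [10] u=1 | in {0,1,2,3} | out {0,1,2,3} | ==
  [11] u=2 | in {1,2,3} | out {1,2,3} | ==
  [12] u=3 | in {0,1,2,3} | out {0,1,2} | ==

Converged values:
  [0] {1,2,3}
  [1] {0,1,2,3}
  [2] {1,2,3}
  [3] {0,1,2}
  [4] {0,1}
  [5] {1,2,3}
  [6] {1,2,3}
  [7] {0,1,2,3}

{0,1,2}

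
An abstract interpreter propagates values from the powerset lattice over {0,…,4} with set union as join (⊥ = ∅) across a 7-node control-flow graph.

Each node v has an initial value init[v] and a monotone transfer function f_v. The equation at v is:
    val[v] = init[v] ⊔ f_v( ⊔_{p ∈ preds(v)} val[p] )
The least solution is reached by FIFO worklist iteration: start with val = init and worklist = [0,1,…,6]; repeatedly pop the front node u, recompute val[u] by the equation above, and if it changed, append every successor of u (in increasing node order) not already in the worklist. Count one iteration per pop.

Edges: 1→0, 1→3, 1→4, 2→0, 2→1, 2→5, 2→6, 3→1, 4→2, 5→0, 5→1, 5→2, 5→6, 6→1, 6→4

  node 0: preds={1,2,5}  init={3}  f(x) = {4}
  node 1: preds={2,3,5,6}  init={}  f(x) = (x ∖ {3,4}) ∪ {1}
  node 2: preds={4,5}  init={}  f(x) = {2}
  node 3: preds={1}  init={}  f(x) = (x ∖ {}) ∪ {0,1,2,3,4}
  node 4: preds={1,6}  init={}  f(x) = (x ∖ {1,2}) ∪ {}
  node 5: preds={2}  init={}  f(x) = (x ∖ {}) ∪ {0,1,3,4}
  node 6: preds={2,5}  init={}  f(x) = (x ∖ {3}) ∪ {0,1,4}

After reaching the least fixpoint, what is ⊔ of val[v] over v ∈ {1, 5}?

{0,1,2,3,4}

Worklist (14 pops):
  #1 pop 0: in={} → {3,4} (was {3}); enqueue []
  #2 pop 1: in={} → {1} (was {}); enqueue [0]
  #3 pop 2: in={} → {2} (was {}); enqueue [1]
  #4 pop 3: in={1} → {0,1,2,3,4} (was {}); enqueue []
  #5 pop 4: in={1} → {} (no change)
  #6 pop 5: in={2} → {0,1,2,3,4} (was {}); enqueue [2]
  #7 pop 6: in={0,1,2,3,4} → {0,1,2,4} (was {}); enqueue [4]
  #8 pop 0: in={0,1,2,3,4} → {3,4} (no change)
  #9 pop 1: in={0,1,2,3,4} → {0,1,2} (was {1}); enqueue [0,3]
  #10 pop 2: in={0,1,2,3,4} → {2} (no change)
  #11 pop 4: in={0,1,2,4} → {0,4} (was {}); enqueue [2]
  #12 pop 0: in={0,1,2,3,4} → {3,4} (no change)
  #13 pop 3: in={0,1,2} → {0,1,2,3,4} (no change)
  #14 pop 2: in={0,1,2,3,4} → {2} (no change)

Fixpoint:
  val[0] = {3,4}
  val[1] = {0,1,2}
  val[2] = {2}
  val[3] = {0,1,2,3,4}
  val[4] = {0,4}
  val[5] = {0,1,2,3,4}
  val[6] = {0,1,2,4}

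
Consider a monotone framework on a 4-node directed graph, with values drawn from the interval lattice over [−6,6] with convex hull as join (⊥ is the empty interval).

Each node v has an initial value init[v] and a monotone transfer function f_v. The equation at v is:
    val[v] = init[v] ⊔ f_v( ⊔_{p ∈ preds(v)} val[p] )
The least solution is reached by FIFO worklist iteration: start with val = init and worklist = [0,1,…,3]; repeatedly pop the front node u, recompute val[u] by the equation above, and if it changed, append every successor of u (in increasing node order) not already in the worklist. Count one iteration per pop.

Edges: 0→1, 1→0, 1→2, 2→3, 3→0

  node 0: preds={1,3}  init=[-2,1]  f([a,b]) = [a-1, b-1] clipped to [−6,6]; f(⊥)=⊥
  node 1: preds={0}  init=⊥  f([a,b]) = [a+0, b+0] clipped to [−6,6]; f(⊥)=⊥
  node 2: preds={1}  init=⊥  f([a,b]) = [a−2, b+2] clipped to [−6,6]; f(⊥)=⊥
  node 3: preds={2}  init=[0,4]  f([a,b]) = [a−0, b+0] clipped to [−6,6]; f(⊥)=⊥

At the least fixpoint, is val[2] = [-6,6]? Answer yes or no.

Iteration log — 15 steps:
  step 1. node 0  ⊔preds=[0,4]  new=[-2,3]  old=[-2,1]  +wl: 
  step 2. node 1  ⊔preds=[-2,3]  new=[-2,3]  old=⊥  +wl: 0
  step 3. node 2  ⊔preds=[-2,3]  new=[-4,5]  old=⊥  +wl: 
  step 4. node 3  ⊔preds=[-4,5]  new=[-4,5]  old=[0,4]  +wl: 
  step 5. node 0  ⊔preds=[-4,5]  new=[-5,4]  old=[-2,3]  +wl: 1
  step 6. node 1  ⊔preds=[-5,4]  new=[-5,4]  old=[-2,3]  +wl: 0,2
  step 7. node 0  ⊔preds=[-5,5]  new=[-6,4]  old=[-5,4]  +wl: 1
  step 8. node 2  ⊔preds=[-5,4]  new=[-6,6]  old=[-4,5]  +wl: 3
  step 9. node 1  ⊔preds=[-6,4]  new=[-6,4]  old=[-5,4]  +wl: 0,2
  step 10. node 3  ⊔preds=[-6,6]  new=[-6,6]  old=[-4,5]  +wl: 
  step 11. node 0  ⊔preds=[-6,6]  new=[-6,5]  old=[-6,4]  +wl: 1
  step 12. node 2  ⊔preds=[-6,4]  new=[-6,6]  stable
  step 13. node 1  ⊔preds=[-6,5]  new=[-6,5]  old=[-6,4]  +wl: 0,2
  step 14. node 0  ⊔preds=[-6,6]  new=[-6,5]  stable
  step 15. node 2  ⊔preds=[-6,5]  new=[-6,6]  stable

Least fixpoint reached:
  node 0: [-6,5]
  node 1: [-6,5]
  node 2: [-6,6]
  node 3: [-6,6]

yes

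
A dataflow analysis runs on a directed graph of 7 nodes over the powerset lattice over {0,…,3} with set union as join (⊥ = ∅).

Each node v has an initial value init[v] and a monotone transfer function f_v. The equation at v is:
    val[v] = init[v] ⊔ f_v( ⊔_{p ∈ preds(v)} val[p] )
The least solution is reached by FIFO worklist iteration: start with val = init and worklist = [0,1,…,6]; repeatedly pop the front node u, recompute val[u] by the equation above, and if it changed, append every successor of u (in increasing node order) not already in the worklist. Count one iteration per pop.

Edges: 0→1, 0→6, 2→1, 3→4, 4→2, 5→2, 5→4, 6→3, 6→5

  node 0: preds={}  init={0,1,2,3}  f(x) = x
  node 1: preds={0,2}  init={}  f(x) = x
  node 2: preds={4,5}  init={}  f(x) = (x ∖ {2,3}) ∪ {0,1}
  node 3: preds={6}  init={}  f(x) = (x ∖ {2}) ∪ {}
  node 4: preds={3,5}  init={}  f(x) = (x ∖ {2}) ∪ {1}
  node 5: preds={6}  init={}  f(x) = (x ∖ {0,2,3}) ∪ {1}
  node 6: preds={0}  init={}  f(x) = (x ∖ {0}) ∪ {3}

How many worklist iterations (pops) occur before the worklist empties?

14

Iteration log — 14 steps:
  step 1. node 0  ⊔preds={}  new={0,1,2,3}  stable
  step 2. node 1  ⊔preds={0,1,2,3}  new={0,1,2,3}  old={}  +wl: 
  step 3. node 2  ⊔preds={}  new={0,1}  old={}  +wl: 1
  step 4. node 3  ⊔preds={}  new={}  stable
  step 5. node 4  ⊔preds={}  new={1}  old={}  +wl: 2
  step 6. node 5  ⊔preds={}  new={1}  old={}  +wl: 4
  step 7. node 6  ⊔preds={0,1,2,3}  new={1,2,3}  old={}  +wl: 3,5
  step 8. node 1  ⊔preds={0,1,2,3}  new={0,1,2,3}  stable
  step 9. node 2  ⊔preds={1}  new={0,1}  stable
  step 10. node 4  ⊔preds={1}  new={1}  stable
  step 11. node 3  ⊔preds={1,2,3}  new={1,3}  old={}  +wl: 4
  step 12. node 5  ⊔preds={1,2,3}  new={1}  stable
  step 13. node 4  ⊔preds={1,3}  new={1,3}  old={1}  +wl: 2
  step 14. node 2  ⊔preds={1,3}  new={0,1}  stable

Least fixpoint reached:
  node 0: {0,1,2,3}
  node 1: {0,1,2,3}
  node 2: {0,1}
  node 3: {1,3}
  node 4: {1,3}
  node 5: {1}
  node 6: {1,2,3}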